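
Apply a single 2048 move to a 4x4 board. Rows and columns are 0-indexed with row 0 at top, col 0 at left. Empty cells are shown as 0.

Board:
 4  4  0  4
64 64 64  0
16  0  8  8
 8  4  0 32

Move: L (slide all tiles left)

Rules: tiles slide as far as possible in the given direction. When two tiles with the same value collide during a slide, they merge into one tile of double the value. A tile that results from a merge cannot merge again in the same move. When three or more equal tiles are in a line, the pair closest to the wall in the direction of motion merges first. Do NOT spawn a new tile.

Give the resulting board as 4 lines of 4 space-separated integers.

Slide left:
row 0: [4, 4, 0, 4] -> [8, 4, 0, 0]
row 1: [64, 64, 64, 0] -> [128, 64, 0, 0]
row 2: [16, 0, 8, 8] -> [16, 16, 0, 0]
row 3: [8, 4, 0, 32] -> [8, 4, 32, 0]

Answer:   8   4   0   0
128  64   0   0
 16  16   0   0
  8   4  32   0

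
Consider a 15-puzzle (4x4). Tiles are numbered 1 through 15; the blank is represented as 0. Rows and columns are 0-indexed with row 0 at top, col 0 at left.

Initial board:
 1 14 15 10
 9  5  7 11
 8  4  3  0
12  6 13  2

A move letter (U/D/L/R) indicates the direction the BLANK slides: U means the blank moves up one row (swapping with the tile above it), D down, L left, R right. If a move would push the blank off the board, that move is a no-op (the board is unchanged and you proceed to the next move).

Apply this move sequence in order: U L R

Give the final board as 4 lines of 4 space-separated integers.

Answer:  1 14 15 10
 9  5  7  0
 8  4  3 11
12  6 13  2

Derivation:
After move 1 (U):
 1 14 15 10
 9  5  7  0
 8  4  3 11
12  6 13  2

After move 2 (L):
 1 14 15 10
 9  5  0  7
 8  4  3 11
12  6 13  2

After move 3 (R):
 1 14 15 10
 9  5  7  0
 8  4  3 11
12  6 13  2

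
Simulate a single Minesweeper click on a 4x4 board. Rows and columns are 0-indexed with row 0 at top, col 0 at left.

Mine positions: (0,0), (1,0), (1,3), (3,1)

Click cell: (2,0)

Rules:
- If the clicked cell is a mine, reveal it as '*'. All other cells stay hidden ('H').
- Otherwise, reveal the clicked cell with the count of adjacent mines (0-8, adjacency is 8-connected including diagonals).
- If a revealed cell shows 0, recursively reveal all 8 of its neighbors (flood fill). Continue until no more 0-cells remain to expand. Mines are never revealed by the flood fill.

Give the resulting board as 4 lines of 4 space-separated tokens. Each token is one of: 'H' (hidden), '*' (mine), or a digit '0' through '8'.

H H H H
H H H H
2 H H H
H H H H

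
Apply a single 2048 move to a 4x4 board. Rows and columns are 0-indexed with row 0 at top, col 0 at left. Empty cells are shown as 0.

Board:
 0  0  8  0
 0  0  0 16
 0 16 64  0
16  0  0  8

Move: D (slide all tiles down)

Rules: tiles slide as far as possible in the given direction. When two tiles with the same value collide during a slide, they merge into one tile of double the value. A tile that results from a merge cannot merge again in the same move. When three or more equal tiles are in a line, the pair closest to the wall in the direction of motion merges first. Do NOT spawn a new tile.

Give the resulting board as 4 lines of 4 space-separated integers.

Answer:  0  0  0  0
 0  0  0  0
 0  0  8 16
16 16 64  8

Derivation:
Slide down:
col 0: [0, 0, 0, 16] -> [0, 0, 0, 16]
col 1: [0, 0, 16, 0] -> [0, 0, 0, 16]
col 2: [8, 0, 64, 0] -> [0, 0, 8, 64]
col 3: [0, 16, 0, 8] -> [0, 0, 16, 8]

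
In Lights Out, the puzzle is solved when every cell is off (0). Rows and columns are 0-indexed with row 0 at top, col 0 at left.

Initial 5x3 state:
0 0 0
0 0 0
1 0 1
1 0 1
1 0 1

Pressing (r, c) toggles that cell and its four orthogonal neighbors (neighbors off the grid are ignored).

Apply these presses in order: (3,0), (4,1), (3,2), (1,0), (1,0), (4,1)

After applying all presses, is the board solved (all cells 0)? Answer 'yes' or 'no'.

Answer: yes

Derivation:
After press 1 at (3,0):
0 0 0
0 0 0
0 0 1
0 1 1
0 0 1

After press 2 at (4,1):
0 0 0
0 0 0
0 0 1
0 0 1
1 1 0

After press 3 at (3,2):
0 0 0
0 0 0
0 0 0
0 1 0
1 1 1

After press 4 at (1,0):
1 0 0
1 1 0
1 0 0
0 1 0
1 1 1

After press 5 at (1,0):
0 0 0
0 0 0
0 0 0
0 1 0
1 1 1

After press 6 at (4,1):
0 0 0
0 0 0
0 0 0
0 0 0
0 0 0

Lights still on: 0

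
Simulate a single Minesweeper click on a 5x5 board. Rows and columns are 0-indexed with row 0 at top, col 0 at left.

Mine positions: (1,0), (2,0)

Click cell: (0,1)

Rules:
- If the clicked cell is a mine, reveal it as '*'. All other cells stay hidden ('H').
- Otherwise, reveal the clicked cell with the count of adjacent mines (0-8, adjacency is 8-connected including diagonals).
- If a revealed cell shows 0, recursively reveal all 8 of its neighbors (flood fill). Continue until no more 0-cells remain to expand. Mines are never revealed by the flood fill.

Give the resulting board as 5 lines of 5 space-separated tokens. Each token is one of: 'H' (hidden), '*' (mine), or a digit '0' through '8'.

H 1 H H H
H H H H H
H H H H H
H H H H H
H H H H H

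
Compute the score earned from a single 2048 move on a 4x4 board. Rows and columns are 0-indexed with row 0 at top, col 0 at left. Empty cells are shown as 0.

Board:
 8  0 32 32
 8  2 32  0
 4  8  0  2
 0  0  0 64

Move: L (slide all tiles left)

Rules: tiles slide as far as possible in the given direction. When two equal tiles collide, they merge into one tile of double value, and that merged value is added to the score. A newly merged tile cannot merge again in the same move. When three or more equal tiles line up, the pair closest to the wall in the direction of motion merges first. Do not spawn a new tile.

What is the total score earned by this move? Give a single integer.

Slide left:
row 0: [8, 0, 32, 32] -> [8, 64, 0, 0]  score +64 (running 64)
row 1: [8, 2, 32, 0] -> [8, 2, 32, 0]  score +0 (running 64)
row 2: [4, 8, 0, 2] -> [4, 8, 2, 0]  score +0 (running 64)
row 3: [0, 0, 0, 64] -> [64, 0, 0, 0]  score +0 (running 64)
Board after move:
 8 64  0  0
 8  2 32  0
 4  8  2  0
64  0  0  0

Answer: 64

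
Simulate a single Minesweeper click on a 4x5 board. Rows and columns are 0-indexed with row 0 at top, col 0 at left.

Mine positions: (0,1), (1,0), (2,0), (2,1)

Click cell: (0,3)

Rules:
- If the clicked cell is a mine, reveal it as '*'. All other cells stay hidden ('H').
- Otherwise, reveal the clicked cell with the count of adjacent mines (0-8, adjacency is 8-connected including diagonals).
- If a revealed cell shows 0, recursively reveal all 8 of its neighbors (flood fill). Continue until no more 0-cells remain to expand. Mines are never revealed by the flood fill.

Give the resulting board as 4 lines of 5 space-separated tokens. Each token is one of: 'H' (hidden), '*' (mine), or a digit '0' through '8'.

H H 1 0 0
H H 2 0 0
H H 1 0 0
H H 1 0 0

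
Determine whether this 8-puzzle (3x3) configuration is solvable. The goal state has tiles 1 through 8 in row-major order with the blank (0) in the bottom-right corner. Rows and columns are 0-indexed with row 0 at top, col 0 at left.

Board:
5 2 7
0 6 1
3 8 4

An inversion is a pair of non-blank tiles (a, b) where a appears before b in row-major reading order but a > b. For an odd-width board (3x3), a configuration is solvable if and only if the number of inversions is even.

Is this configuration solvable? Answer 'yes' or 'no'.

Inversions (pairs i<j in row-major order where tile[i] > tile[j] > 0): 13
13 is odd, so the puzzle is not solvable.

Answer: no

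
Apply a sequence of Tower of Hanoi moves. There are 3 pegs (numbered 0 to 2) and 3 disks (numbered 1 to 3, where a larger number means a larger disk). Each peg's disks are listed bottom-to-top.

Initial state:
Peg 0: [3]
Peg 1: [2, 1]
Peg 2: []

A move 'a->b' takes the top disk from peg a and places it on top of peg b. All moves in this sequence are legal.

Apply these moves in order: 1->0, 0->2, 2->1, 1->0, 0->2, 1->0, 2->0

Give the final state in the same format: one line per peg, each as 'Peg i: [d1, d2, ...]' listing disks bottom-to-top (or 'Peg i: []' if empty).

Answer: Peg 0: [3, 2, 1]
Peg 1: []
Peg 2: []

Derivation:
After move 1 (1->0):
Peg 0: [3, 1]
Peg 1: [2]
Peg 2: []

After move 2 (0->2):
Peg 0: [3]
Peg 1: [2]
Peg 2: [1]

After move 3 (2->1):
Peg 0: [3]
Peg 1: [2, 1]
Peg 2: []

After move 4 (1->0):
Peg 0: [3, 1]
Peg 1: [2]
Peg 2: []

After move 5 (0->2):
Peg 0: [3]
Peg 1: [2]
Peg 2: [1]

After move 6 (1->0):
Peg 0: [3, 2]
Peg 1: []
Peg 2: [1]

After move 7 (2->0):
Peg 0: [3, 2, 1]
Peg 1: []
Peg 2: []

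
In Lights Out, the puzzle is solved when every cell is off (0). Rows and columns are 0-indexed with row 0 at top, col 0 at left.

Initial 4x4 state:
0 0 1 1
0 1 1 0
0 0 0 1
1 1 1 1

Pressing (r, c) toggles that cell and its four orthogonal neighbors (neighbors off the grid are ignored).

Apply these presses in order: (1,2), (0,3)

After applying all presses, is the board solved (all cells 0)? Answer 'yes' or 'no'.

Answer: no

Derivation:
After press 1 at (1,2):
0 0 0 1
0 0 0 1
0 0 1 1
1 1 1 1

After press 2 at (0,3):
0 0 1 0
0 0 0 0
0 0 1 1
1 1 1 1

Lights still on: 7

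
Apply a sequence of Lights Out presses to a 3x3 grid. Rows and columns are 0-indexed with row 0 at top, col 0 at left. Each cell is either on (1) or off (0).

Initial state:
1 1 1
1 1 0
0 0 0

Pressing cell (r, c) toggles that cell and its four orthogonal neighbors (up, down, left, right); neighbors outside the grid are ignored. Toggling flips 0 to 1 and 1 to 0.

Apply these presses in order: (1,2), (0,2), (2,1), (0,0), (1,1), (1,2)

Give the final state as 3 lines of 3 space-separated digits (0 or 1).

Answer: 0 0 0
1 1 0
1 0 1

Derivation:
After press 1 at (1,2):
1 1 0
1 0 1
0 0 1

After press 2 at (0,2):
1 0 1
1 0 0
0 0 1

After press 3 at (2,1):
1 0 1
1 1 0
1 1 0

After press 4 at (0,0):
0 1 1
0 1 0
1 1 0

After press 5 at (1,1):
0 0 1
1 0 1
1 0 0

After press 6 at (1,2):
0 0 0
1 1 0
1 0 1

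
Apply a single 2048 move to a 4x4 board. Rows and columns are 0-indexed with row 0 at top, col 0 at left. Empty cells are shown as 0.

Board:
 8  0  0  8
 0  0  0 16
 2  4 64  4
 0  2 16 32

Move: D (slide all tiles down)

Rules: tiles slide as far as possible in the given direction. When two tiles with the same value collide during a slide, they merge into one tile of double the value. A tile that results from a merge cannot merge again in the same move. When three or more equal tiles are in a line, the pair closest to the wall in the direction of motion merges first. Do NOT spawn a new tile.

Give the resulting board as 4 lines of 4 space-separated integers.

Slide down:
col 0: [8, 0, 2, 0] -> [0, 0, 8, 2]
col 1: [0, 0, 4, 2] -> [0, 0, 4, 2]
col 2: [0, 0, 64, 16] -> [0, 0, 64, 16]
col 3: [8, 16, 4, 32] -> [8, 16, 4, 32]

Answer:  0  0  0  8
 0  0  0 16
 8  4 64  4
 2  2 16 32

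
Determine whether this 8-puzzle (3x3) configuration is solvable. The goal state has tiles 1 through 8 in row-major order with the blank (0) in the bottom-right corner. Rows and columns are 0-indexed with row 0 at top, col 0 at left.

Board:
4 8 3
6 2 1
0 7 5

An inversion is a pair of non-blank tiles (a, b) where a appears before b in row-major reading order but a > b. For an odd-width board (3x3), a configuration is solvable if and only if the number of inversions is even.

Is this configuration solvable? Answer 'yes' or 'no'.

Inversions (pairs i<j in row-major order where tile[i] > tile[j] > 0): 16
16 is even, so the puzzle is solvable.

Answer: yes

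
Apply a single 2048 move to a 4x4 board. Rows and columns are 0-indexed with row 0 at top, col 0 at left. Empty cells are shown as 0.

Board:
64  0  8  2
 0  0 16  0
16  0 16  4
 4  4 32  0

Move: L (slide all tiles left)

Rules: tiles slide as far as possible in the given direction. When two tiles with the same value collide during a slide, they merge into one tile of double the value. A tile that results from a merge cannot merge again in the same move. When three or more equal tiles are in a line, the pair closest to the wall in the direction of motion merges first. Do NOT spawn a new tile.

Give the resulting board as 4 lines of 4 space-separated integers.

Slide left:
row 0: [64, 0, 8, 2] -> [64, 8, 2, 0]
row 1: [0, 0, 16, 0] -> [16, 0, 0, 0]
row 2: [16, 0, 16, 4] -> [32, 4, 0, 0]
row 3: [4, 4, 32, 0] -> [8, 32, 0, 0]

Answer: 64  8  2  0
16  0  0  0
32  4  0  0
 8 32  0  0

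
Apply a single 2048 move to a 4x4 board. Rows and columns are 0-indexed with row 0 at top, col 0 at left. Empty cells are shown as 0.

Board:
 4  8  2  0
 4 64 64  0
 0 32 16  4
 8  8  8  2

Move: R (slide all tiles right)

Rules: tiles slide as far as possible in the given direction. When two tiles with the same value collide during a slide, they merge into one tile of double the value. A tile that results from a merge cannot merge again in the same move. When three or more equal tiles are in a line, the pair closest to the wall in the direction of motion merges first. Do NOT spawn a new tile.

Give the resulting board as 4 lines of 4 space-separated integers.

Slide right:
row 0: [4, 8, 2, 0] -> [0, 4, 8, 2]
row 1: [4, 64, 64, 0] -> [0, 0, 4, 128]
row 2: [0, 32, 16, 4] -> [0, 32, 16, 4]
row 3: [8, 8, 8, 2] -> [0, 8, 16, 2]

Answer:   0   4   8   2
  0   0   4 128
  0  32  16   4
  0   8  16   2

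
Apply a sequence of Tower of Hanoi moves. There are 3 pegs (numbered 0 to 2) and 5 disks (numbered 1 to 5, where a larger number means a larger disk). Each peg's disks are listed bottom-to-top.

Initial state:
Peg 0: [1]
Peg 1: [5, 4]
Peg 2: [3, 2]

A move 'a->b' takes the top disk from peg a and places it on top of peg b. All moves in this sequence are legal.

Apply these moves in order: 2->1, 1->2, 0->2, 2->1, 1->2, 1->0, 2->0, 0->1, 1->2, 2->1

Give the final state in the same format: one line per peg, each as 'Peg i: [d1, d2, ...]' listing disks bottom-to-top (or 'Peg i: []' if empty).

Answer: Peg 0: [4]
Peg 1: [5, 1]
Peg 2: [3, 2]

Derivation:
After move 1 (2->1):
Peg 0: [1]
Peg 1: [5, 4, 2]
Peg 2: [3]

After move 2 (1->2):
Peg 0: [1]
Peg 1: [5, 4]
Peg 2: [3, 2]

After move 3 (0->2):
Peg 0: []
Peg 1: [5, 4]
Peg 2: [3, 2, 1]

After move 4 (2->1):
Peg 0: []
Peg 1: [5, 4, 1]
Peg 2: [3, 2]

After move 5 (1->2):
Peg 0: []
Peg 1: [5, 4]
Peg 2: [3, 2, 1]

After move 6 (1->0):
Peg 0: [4]
Peg 1: [5]
Peg 2: [3, 2, 1]

After move 7 (2->0):
Peg 0: [4, 1]
Peg 1: [5]
Peg 2: [3, 2]

After move 8 (0->1):
Peg 0: [4]
Peg 1: [5, 1]
Peg 2: [3, 2]

After move 9 (1->2):
Peg 0: [4]
Peg 1: [5]
Peg 2: [3, 2, 1]

After move 10 (2->1):
Peg 0: [4]
Peg 1: [5, 1]
Peg 2: [3, 2]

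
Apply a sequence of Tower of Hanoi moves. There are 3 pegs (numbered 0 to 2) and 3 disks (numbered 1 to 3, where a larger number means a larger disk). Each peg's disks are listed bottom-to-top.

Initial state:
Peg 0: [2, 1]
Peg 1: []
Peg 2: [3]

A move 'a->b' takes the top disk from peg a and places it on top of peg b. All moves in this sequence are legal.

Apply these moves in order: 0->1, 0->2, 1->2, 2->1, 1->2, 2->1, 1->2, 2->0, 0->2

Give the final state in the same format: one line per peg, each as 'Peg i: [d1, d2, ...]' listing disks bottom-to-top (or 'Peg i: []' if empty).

Answer: Peg 0: []
Peg 1: []
Peg 2: [3, 2, 1]

Derivation:
After move 1 (0->1):
Peg 0: [2]
Peg 1: [1]
Peg 2: [3]

After move 2 (0->2):
Peg 0: []
Peg 1: [1]
Peg 2: [3, 2]

After move 3 (1->2):
Peg 0: []
Peg 1: []
Peg 2: [3, 2, 1]

After move 4 (2->1):
Peg 0: []
Peg 1: [1]
Peg 2: [3, 2]

After move 5 (1->2):
Peg 0: []
Peg 1: []
Peg 2: [3, 2, 1]

After move 6 (2->1):
Peg 0: []
Peg 1: [1]
Peg 2: [3, 2]

After move 7 (1->2):
Peg 0: []
Peg 1: []
Peg 2: [3, 2, 1]

After move 8 (2->0):
Peg 0: [1]
Peg 1: []
Peg 2: [3, 2]

After move 9 (0->2):
Peg 0: []
Peg 1: []
Peg 2: [3, 2, 1]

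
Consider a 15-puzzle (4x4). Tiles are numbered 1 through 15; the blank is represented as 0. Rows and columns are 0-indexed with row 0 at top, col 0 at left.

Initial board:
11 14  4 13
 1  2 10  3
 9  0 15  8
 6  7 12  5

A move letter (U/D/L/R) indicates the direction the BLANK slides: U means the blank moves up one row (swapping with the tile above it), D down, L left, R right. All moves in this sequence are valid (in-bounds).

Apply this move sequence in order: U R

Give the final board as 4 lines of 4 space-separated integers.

Answer: 11 14  4 13
 1 10  0  3
 9  2 15  8
 6  7 12  5

Derivation:
After move 1 (U):
11 14  4 13
 1  0 10  3
 9  2 15  8
 6  7 12  5

After move 2 (R):
11 14  4 13
 1 10  0  3
 9  2 15  8
 6  7 12  5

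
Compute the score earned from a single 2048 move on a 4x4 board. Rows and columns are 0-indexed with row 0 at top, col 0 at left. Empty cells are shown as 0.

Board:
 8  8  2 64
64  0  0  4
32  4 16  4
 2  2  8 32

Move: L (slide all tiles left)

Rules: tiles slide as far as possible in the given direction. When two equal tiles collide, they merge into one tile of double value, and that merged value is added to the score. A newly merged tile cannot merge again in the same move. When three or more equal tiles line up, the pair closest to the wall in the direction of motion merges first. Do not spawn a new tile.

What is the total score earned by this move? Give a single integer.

Slide left:
row 0: [8, 8, 2, 64] -> [16, 2, 64, 0]  score +16 (running 16)
row 1: [64, 0, 0, 4] -> [64, 4, 0, 0]  score +0 (running 16)
row 2: [32, 4, 16, 4] -> [32, 4, 16, 4]  score +0 (running 16)
row 3: [2, 2, 8, 32] -> [4, 8, 32, 0]  score +4 (running 20)
Board after move:
16  2 64  0
64  4  0  0
32  4 16  4
 4  8 32  0

Answer: 20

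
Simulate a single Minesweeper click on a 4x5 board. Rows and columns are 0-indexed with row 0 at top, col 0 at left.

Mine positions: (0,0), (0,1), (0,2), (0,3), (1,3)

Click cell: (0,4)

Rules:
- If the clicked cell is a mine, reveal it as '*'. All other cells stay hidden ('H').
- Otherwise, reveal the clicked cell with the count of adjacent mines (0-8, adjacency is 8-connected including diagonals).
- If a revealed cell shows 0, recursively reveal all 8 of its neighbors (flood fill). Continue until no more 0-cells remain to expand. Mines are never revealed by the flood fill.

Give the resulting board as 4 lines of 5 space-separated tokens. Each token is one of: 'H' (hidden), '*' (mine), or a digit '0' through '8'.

H H H H 2
H H H H H
H H H H H
H H H H H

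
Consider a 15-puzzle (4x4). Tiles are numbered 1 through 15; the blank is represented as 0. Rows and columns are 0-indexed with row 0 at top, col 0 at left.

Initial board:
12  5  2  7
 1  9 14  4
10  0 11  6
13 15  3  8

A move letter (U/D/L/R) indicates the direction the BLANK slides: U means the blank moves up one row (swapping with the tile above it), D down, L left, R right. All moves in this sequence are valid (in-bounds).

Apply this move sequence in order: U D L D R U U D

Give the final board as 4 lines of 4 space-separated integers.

After move 1 (U):
12  5  2  7
 1  0 14  4
10  9 11  6
13 15  3  8

After move 2 (D):
12  5  2  7
 1  9 14  4
10  0 11  6
13 15  3  8

After move 3 (L):
12  5  2  7
 1  9 14  4
 0 10 11  6
13 15  3  8

After move 4 (D):
12  5  2  7
 1  9 14  4
13 10 11  6
 0 15  3  8

After move 5 (R):
12  5  2  7
 1  9 14  4
13 10 11  6
15  0  3  8

After move 6 (U):
12  5  2  7
 1  9 14  4
13  0 11  6
15 10  3  8

After move 7 (U):
12  5  2  7
 1  0 14  4
13  9 11  6
15 10  3  8

After move 8 (D):
12  5  2  7
 1  9 14  4
13  0 11  6
15 10  3  8

Answer: 12  5  2  7
 1  9 14  4
13  0 11  6
15 10  3  8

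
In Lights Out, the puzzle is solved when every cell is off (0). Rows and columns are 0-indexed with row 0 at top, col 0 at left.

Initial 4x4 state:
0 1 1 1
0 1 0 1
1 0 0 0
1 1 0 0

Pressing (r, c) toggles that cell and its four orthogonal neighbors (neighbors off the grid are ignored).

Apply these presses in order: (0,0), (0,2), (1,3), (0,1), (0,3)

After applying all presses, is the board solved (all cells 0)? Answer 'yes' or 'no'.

After press 1 at (0,0):
1 0 1 1
1 1 0 1
1 0 0 0
1 1 0 0

After press 2 at (0,2):
1 1 0 0
1 1 1 1
1 0 0 0
1 1 0 0

After press 3 at (1,3):
1 1 0 1
1 1 0 0
1 0 0 1
1 1 0 0

After press 4 at (0,1):
0 0 1 1
1 0 0 0
1 0 0 1
1 1 0 0

After press 5 at (0,3):
0 0 0 0
1 0 0 1
1 0 0 1
1 1 0 0

Lights still on: 6

Answer: no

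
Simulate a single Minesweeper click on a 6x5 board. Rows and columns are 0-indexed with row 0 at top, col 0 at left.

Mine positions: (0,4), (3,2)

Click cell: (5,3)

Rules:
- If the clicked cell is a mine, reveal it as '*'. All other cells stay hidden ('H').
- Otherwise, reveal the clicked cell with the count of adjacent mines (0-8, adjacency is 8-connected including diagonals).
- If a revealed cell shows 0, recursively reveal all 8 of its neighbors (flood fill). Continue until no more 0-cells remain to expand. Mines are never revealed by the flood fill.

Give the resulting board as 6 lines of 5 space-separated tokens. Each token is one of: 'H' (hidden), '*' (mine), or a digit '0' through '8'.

0 0 0 1 H
0 0 0 1 1
0 1 1 1 0
0 1 H 1 0
0 1 1 1 0
0 0 0 0 0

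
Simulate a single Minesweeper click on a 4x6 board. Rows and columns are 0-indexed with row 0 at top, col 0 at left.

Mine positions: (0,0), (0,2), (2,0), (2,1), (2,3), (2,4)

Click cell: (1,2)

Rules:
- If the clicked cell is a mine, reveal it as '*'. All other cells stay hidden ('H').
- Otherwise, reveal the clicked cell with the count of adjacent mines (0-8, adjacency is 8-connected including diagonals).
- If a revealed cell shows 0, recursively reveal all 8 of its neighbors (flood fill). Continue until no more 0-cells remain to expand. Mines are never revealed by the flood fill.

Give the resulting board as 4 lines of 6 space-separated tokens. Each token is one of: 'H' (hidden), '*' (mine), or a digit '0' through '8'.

H H H H H H
H H 3 H H H
H H H H H H
H H H H H H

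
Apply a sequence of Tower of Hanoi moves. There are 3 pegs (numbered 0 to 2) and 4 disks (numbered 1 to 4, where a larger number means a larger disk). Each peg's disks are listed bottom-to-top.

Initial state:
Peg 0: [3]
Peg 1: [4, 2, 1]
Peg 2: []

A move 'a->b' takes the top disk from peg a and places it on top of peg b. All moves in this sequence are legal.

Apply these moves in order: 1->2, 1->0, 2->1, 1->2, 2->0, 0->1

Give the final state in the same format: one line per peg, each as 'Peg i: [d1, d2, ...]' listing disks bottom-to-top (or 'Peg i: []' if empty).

Answer: Peg 0: [3, 2]
Peg 1: [4, 1]
Peg 2: []

Derivation:
After move 1 (1->2):
Peg 0: [3]
Peg 1: [4, 2]
Peg 2: [1]

After move 2 (1->0):
Peg 0: [3, 2]
Peg 1: [4]
Peg 2: [1]

After move 3 (2->1):
Peg 0: [3, 2]
Peg 1: [4, 1]
Peg 2: []

After move 4 (1->2):
Peg 0: [3, 2]
Peg 1: [4]
Peg 2: [1]

After move 5 (2->0):
Peg 0: [3, 2, 1]
Peg 1: [4]
Peg 2: []

After move 6 (0->1):
Peg 0: [3, 2]
Peg 1: [4, 1]
Peg 2: []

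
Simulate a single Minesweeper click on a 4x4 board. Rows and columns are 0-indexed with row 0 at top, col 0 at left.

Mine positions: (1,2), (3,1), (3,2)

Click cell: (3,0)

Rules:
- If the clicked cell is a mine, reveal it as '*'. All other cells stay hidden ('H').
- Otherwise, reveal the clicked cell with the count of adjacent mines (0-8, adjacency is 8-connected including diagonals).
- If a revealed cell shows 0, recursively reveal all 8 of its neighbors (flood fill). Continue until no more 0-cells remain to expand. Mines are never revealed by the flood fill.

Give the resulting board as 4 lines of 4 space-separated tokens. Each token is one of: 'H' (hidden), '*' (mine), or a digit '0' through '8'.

H H H H
H H H H
H H H H
1 H H H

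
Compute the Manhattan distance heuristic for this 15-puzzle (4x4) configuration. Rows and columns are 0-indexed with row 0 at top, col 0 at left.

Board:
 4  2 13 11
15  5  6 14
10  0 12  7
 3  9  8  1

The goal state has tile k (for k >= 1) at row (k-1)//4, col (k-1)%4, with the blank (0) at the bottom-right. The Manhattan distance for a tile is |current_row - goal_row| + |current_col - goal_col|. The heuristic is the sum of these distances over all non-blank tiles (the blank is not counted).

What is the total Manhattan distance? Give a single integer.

Answer: 41

Derivation:
Tile 4: (0,0)->(0,3) = 3
Tile 2: (0,1)->(0,1) = 0
Tile 13: (0,2)->(3,0) = 5
Tile 11: (0,3)->(2,2) = 3
Tile 15: (1,0)->(3,2) = 4
Tile 5: (1,1)->(1,0) = 1
Tile 6: (1,2)->(1,1) = 1
Tile 14: (1,3)->(3,1) = 4
Tile 10: (2,0)->(2,1) = 1
Tile 12: (2,2)->(2,3) = 1
Tile 7: (2,3)->(1,2) = 2
Tile 3: (3,0)->(0,2) = 5
Tile 9: (3,1)->(2,0) = 2
Tile 8: (3,2)->(1,3) = 3
Tile 1: (3,3)->(0,0) = 6
Sum: 3 + 0 + 5 + 3 + 4 + 1 + 1 + 4 + 1 + 1 + 2 + 5 + 2 + 3 + 6 = 41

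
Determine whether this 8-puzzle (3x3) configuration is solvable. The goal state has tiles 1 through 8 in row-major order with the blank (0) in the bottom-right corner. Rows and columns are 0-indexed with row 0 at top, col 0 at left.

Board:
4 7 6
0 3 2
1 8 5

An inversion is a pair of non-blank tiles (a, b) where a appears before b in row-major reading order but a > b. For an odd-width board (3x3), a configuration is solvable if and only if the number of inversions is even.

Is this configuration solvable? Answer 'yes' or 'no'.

Answer: yes

Derivation:
Inversions (pairs i<j in row-major order where tile[i] > tile[j] > 0): 16
16 is even, so the puzzle is solvable.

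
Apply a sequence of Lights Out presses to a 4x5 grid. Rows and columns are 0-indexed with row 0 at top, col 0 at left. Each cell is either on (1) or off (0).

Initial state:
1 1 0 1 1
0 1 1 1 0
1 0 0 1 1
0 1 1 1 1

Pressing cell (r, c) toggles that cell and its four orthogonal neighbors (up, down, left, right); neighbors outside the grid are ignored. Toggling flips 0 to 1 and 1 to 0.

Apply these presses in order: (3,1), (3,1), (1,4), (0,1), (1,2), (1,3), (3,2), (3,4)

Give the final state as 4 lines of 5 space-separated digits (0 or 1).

Answer: 0 0 0 0 0
0 1 1 0 0
1 0 0 0 1
0 0 0 1 0

Derivation:
After press 1 at (3,1):
1 1 0 1 1
0 1 1 1 0
1 1 0 1 1
1 0 0 1 1

After press 2 at (3,1):
1 1 0 1 1
0 1 1 1 0
1 0 0 1 1
0 1 1 1 1

After press 3 at (1,4):
1 1 0 1 0
0 1 1 0 1
1 0 0 1 0
0 1 1 1 1

After press 4 at (0,1):
0 0 1 1 0
0 0 1 0 1
1 0 0 1 0
0 1 1 1 1

After press 5 at (1,2):
0 0 0 1 0
0 1 0 1 1
1 0 1 1 0
0 1 1 1 1

After press 6 at (1,3):
0 0 0 0 0
0 1 1 0 0
1 0 1 0 0
0 1 1 1 1

After press 7 at (3,2):
0 0 0 0 0
0 1 1 0 0
1 0 0 0 0
0 0 0 0 1

After press 8 at (3,4):
0 0 0 0 0
0 1 1 0 0
1 0 0 0 1
0 0 0 1 0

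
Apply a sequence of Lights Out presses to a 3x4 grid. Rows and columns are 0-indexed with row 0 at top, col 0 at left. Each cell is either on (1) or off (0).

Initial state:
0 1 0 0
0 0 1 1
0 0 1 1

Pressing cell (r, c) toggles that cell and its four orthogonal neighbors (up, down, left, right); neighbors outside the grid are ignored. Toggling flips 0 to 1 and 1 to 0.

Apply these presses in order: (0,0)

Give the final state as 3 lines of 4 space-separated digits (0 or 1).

Answer: 1 0 0 0
1 0 1 1
0 0 1 1

Derivation:
After press 1 at (0,0):
1 0 0 0
1 0 1 1
0 0 1 1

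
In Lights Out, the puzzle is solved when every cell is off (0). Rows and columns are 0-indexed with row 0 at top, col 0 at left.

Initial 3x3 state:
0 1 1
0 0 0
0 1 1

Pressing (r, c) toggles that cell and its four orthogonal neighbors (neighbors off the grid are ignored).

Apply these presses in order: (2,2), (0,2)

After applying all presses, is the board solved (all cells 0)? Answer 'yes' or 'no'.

After press 1 at (2,2):
0 1 1
0 0 1
0 0 0

After press 2 at (0,2):
0 0 0
0 0 0
0 0 0

Lights still on: 0

Answer: yes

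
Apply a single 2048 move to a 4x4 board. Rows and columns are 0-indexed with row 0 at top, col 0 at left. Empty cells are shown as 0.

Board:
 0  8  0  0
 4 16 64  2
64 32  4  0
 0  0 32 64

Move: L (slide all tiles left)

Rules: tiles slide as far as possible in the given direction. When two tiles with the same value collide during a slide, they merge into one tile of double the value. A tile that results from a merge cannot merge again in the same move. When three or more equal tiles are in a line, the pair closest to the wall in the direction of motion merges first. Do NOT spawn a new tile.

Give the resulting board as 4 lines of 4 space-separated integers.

Slide left:
row 0: [0, 8, 0, 0] -> [8, 0, 0, 0]
row 1: [4, 16, 64, 2] -> [4, 16, 64, 2]
row 2: [64, 32, 4, 0] -> [64, 32, 4, 0]
row 3: [0, 0, 32, 64] -> [32, 64, 0, 0]

Answer:  8  0  0  0
 4 16 64  2
64 32  4  0
32 64  0  0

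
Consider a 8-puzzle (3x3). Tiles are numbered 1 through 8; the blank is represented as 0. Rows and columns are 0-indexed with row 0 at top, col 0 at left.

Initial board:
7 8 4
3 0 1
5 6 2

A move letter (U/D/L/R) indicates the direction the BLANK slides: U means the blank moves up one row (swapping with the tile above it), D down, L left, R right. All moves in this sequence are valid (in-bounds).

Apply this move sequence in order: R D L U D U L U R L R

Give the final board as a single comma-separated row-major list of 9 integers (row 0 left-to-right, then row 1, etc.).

After move 1 (R):
7 8 4
3 1 0
5 6 2

After move 2 (D):
7 8 4
3 1 2
5 6 0

After move 3 (L):
7 8 4
3 1 2
5 0 6

After move 4 (U):
7 8 4
3 0 2
5 1 6

After move 5 (D):
7 8 4
3 1 2
5 0 6

After move 6 (U):
7 8 4
3 0 2
5 1 6

After move 7 (L):
7 8 4
0 3 2
5 1 6

After move 8 (U):
0 8 4
7 3 2
5 1 6

After move 9 (R):
8 0 4
7 3 2
5 1 6

After move 10 (L):
0 8 4
7 3 2
5 1 6

After move 11 (R):
8 0 4
7 3 2
5 1 6

Answer: 8, 0, 4, 7, 3, 2, 5, 1, 6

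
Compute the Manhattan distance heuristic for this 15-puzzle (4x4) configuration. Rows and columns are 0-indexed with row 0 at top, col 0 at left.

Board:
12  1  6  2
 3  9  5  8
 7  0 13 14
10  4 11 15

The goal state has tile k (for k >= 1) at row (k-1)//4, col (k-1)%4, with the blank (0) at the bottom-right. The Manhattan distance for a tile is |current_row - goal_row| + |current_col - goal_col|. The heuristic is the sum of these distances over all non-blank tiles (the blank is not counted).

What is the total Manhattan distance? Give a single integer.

Tile 12: at (0,0), goal (2,3), distance |0-2|+|0-3| = 5
Tile 1: at (0,1), goal (0,0), distance |0-0|+|1-0| = 1
Tile 6: at (0,2), goal (1,1), distance |0-1|+|2-1| = 2
Tile 2: at (0,3), goal (0,1), distance |0-0|+|3-1| = 2
Tile 3: at (1,0), goal (0,2), distance |1-0|+|0-2| = 3
Tile 9: at (1,1), goal (2,0), distance |1-2|+|1-0| = 2
Tile 5: at (1,2), goal (1,0), distance |1-1|+|2-0| = 2
Tile 8: at (1,3), goal (1,3), distance |1-1|+|3-3| = 0
Tile 7: at (2,0), goal (1,2), distance |2-1|+|0-2| = 3
Tile 13: at (2,2), goal (3,0), distance |2-3|+|2-0| = 3
Tile 14: at (2,3), goal (3,1), distance |2-3|+|3-1| = 3
Tile 10: at (3,0), goal (2,1), distance |3-2|+|0-1| = 2
Tile 4: at (3,1), goal (0,3), distance |3-0|+|1-3| = 5
Tile 11: at (3,2), goal (2,2), distance |3-2|+|2-2| = 1
Tile 15: at (3,3), goal (3,2), distance |3-3|+|3-2| = 1
Sum: 5 + 1 + 2 + 2 + 3 + 2 + 2 + 0 + 3 + 3 + 3 + 2 + 5 + 1 + 1 = 35

Answer: 35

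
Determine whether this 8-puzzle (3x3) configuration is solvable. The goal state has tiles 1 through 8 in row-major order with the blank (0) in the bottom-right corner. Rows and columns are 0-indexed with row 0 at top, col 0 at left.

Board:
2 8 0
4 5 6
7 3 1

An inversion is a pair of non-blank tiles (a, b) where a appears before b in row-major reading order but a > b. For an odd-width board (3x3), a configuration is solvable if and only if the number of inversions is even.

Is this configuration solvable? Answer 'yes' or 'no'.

Inversions (pairs i<j in row-major order where tile[i] > tile[j] > 0): 16
16 is even, so the puzzle is solvable.

Answer: yes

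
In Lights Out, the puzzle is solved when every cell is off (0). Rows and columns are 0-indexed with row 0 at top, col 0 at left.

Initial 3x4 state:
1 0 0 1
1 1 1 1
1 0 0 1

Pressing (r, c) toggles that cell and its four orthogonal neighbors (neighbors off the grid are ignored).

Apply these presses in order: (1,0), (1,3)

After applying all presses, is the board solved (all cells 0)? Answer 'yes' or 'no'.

After press 1 at (1,0):
0 0 0 1
0 0 1 1
0 0 0 1

After press 2 at (1,3):
0 0 0 0
0 0 0 0
0 0 0 0

Lights still on: 0

Answer: yes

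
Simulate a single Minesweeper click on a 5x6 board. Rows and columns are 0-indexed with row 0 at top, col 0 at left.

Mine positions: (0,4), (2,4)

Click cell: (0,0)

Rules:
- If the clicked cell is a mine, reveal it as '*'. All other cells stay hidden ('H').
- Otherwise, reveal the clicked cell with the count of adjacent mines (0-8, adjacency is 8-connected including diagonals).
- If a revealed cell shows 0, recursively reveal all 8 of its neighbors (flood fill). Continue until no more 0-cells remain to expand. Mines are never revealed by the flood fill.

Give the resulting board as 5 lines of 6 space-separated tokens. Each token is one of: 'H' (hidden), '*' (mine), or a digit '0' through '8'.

0 0 0 1 H H
0 0 0 2 H H
0 0 0 1 H H
0 0 0 1 1 1
0 0 0 0 0 0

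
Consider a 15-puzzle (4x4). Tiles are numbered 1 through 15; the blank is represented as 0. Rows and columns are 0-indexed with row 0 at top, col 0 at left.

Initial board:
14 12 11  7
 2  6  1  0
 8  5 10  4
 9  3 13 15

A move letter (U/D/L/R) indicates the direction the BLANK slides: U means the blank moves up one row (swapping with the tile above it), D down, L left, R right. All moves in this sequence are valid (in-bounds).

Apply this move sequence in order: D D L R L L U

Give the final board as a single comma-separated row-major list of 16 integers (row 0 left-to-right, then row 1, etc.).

After move 1 (D):
14 12 11  7
 2  6  1  4
 8  5 10  0
 9  3 13 15

After move 2 (D):
14 12 11  7
 2  6  1  4
 8  5 10 15
 9  3 13  0

After move 3 (L):
14 12 11  7
 2  6  1  4
 8  5 10 15
 9  3  0 13

After move 4 (R):
14 12 11  7
 2  6  1  4
 8  5 10 15
 9  3 13  0

After move 5 (L):
14 12 11  7
 2  6  1  4
 8  5 10 15
 9  3  0 13

After move 6 (L):
14 12 11  7
 2  6  1  4
 8  5 10 15
 9  0  3 13

After move 7 (U):
14 12 11  7
 2  6  1  4
 8  0 10 15
 9  5  3 13

Answer: 14, 12, 11, 7, 2, 6, 1, 4, 8, 0, 10, 15, 9, 5, 3, 13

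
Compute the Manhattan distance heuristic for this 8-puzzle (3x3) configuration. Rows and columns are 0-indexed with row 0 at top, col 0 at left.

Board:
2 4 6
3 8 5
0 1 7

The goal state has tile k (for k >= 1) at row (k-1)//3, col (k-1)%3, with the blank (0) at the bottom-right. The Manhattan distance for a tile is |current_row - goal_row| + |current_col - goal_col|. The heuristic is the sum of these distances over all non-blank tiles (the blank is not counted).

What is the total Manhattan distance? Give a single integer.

Answer: 14

Derivation:
Tile 2: (0,0)->(0,1) = 1
Tile 4: (0,1)->(1,0) = 2
Tile 6: (0,2)->(1,2) = 1
Tile 3: (1,0)->(0,2) = 3
Tile 8: (1,1)->(2,1) = 1
Tile 5: (1,2)->(1,1) = 1
Tile 1: (2,1)->(0,0) = 3
Tile 7: (2,2)->(2,0) = 2
Sum: 1 + 2 + 1 + 3 + 1 + 1 + 3 + 2 = 14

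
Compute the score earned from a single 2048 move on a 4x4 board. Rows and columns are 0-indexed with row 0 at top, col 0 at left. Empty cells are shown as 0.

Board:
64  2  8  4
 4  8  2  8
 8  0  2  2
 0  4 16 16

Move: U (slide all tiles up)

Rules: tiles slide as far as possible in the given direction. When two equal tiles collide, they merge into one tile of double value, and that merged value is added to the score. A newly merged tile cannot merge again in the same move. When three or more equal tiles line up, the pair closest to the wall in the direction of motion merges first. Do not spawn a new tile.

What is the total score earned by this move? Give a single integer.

Answer: 4

Derivation:
Slide up:
col 0: [64, 4, 8, 0] -> [64, 4, 8, 0]  score +0 (running 0)
col 1: [2, 8, 0, 4] -> [2, 8, 4, 0]  score +0 (running 0)
col 2: [8, 2, 2, 16] -> [8, 4, 16, 0]  score +4 (running 4)
col 3: [4, 8, 2, 16] -> [4, 8, 2, 16]  score +0 (running 4)
Board after move:
64  2  8  4
 4  8  4  8
 8  4 16  2
 0  0  0 16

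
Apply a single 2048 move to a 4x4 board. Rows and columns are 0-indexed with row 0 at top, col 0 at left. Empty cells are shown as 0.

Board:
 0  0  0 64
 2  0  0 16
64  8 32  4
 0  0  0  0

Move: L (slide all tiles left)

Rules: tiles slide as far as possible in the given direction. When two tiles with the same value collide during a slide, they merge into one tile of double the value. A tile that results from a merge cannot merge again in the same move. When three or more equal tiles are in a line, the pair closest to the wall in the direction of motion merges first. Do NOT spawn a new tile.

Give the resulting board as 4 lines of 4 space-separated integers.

Answer: 64  0  0  0
 2 16  0  0
64  8 32  4
 0  0  0  0

Derivation:
Slide left:
row 0: [0, 0, 0, 64] -> [64, 0, 0, 0]
row 1: [2, 0, 0, 16] -> [2, 16, 0, 0]
row 2: [64, 8, 32, 4] -> [64, 8, 32, 4]
row 3: [0, 0, 0, 0] -> [0, 0, 0, 0]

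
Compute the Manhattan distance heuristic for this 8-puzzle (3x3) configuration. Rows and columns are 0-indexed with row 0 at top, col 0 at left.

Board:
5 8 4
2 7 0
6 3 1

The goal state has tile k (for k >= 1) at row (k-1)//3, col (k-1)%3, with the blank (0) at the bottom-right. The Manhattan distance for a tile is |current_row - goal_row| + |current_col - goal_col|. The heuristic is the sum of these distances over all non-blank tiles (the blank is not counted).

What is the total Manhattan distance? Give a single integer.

Tile 5: at (0,0), goal (1,1), distance |0-1|+|0-1| = 2
Tile 8: at (0,1), goal (2,1), distance |0-2|+|1-1| = 2
Tile 4: at (0,2), goal (1,0), distance |0-1|+|2-0| = 3
Tile 2: at (1,0), goal (0,1), distance |1-0|+|0-1| = 2
Tile 7: at (1,1), goal (2,0), distance |1-2|+|1-0| = 2
Tile 6: at (2,0), goal (1,2), distance |2-1|+|0-2| = 3
Tile 3: at (2,1), goal (0,2), distance |2-0|+|1-2| = 3
Tile 1: at (2,2), goal (0,0), distance |2-0|+|2-0| = 4
Sum: 2 + 2 + 3 + 2 + 2 + 3 + 3 + 4 = 21

Answer: 21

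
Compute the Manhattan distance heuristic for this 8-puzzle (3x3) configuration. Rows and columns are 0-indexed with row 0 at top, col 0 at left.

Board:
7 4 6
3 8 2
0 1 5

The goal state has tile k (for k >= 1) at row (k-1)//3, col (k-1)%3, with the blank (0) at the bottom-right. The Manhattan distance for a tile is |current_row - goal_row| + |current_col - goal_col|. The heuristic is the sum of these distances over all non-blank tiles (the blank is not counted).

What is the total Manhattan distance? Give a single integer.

Tile 7: at (0,0), goal (2,0), distance |0-2|+|0-0| = 2
Tile 4: at (0,1), goal (1,0), distance |0-1|+|1-0| = 2
Tile 6: at (0,2), goal (1,2), distance |0-1|+|2-2| = 1
Tile 3: at (1,0), goal (0,2), distance |1-0|+|0-2| = 3
Tile 8: at (1,1), goal (2,1), distance |1-2|+|1-1| = 1
Tile 2: at (1,2), goal (0,1), distance |1-0|+|2-1| = 2
Tile 1: at (2,1), goal (0,0), distance |2-0|+|1-0| = 3
Tile 5: at (2,2), goal (1,1), distance |2-1|+|2-1| = 2
Sum: 2 + 2 + 1 + 3 + 1 + 2 + 3 + 2 = 16

Answer: 16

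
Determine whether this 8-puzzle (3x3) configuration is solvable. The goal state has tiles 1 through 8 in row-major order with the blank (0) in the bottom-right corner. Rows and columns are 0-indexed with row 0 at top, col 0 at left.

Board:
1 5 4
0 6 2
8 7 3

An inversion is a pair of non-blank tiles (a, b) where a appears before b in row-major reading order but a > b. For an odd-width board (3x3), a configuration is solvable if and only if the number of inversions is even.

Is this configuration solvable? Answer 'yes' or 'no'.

Inversions (pairs i<j in row-major order where tile[i] > tile[j] > 0): 10
10 is even, so the puzzle is solvable.

Answer: yes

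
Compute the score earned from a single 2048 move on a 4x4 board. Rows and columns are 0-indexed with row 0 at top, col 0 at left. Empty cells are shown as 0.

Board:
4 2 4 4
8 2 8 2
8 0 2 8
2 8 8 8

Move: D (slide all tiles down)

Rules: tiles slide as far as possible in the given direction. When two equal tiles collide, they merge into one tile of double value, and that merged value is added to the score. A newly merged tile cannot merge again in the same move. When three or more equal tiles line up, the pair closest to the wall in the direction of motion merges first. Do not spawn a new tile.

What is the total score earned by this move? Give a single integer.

Answer: 36

Derivation:
Slide down:
col 0: [4, 8, 8, 2] -> [0, 4, 16, 2]  score +16 (running 16)
col 1: [2, 2, 0, 8] -> [0, 0, 4, 8]  score +4 (running 20)
col 2: [4, 8, 2, 8] -> [4, 8, 2, 8]  score +0 (running 20)
col 3: [4, 2, 8, 8] -> [0, 4, 2, 16]  score +16 (running 36)
Board after move:
 0  0  4  0
 4  0  8  4
16  4  2  2
 2  8  8 16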